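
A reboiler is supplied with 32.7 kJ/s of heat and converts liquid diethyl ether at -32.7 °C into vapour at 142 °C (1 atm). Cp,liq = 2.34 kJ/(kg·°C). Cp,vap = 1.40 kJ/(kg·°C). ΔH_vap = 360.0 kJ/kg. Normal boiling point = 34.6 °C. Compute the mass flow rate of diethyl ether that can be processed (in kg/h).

ṁ = 176 kg/h

Δh = 2.34×(34.6−-32.7) + 360.0 + 1.40×(142−34.6) = 667.84 kJ/kg
Q = 32.7 kJ/s = 32.7 kJ/s = 117720 kJ/h
ṁ = Q/Δh = 117720 / 667.84 = 176.27 kg/h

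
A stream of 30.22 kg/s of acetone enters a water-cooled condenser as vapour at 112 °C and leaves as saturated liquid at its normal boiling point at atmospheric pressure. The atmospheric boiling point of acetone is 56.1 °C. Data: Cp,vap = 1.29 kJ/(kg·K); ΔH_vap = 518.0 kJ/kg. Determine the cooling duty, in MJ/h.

Q_c = 64200 MJ/h

vapour 112→56.1 °C: -72.111 kJ/kg
condensation at 56.1 °C: -518 kJ/kg
Δh = -72.111 + -518 = -590.11 kJ/kg
Q = ṁ·Δh = 30.22 kg/s × -590.11 kJ/kg = -17833 kJ/s
|Q| = 17833 kW = 64199 MJ/h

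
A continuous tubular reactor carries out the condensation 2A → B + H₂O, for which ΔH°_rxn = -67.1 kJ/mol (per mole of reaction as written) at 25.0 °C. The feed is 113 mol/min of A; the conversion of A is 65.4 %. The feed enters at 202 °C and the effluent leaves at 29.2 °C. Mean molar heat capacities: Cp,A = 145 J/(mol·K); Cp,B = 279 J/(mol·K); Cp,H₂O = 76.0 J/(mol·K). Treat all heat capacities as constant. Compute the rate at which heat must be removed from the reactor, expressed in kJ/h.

Q_out = 318000 kJ/h

Extent of reaction ξ = 0.654 × 113 / 2 = 36.951 mol/min
Reaction term: ξ·ΔH°_rxn = 36.951 × -67.1 = -2479.4 kJ/min
Sensible, feed 202→25 °C: -2900.1 kJ/min
Outlet flows (mol/min): A 39.098, B 36.951, H₂O 36.951
Sensible, products 25→29.2 °C: 78.905 kJ/min
Q = ΔH = -5300.7 kJ/min = -88.344 kW
Heat removed = 318040 kJ/h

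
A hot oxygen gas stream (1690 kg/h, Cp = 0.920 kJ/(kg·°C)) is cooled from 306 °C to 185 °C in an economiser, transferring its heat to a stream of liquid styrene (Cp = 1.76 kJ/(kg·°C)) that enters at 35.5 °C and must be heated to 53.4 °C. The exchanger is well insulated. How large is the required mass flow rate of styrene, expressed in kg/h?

ṁ_c = 5970 kg/h

Heat released by hot stream: Q = 1690 × 0.920 × (306 − 185) = 188130 kJ/h
Energy balance on cold side (adiabatic exchanger): Q = ṁ_c·Cp_c·(T_c,out − T_c,in)
ṁ_c = 188130 / [1.76 × (53.4 − 35.5)] = 5971.6 kg/h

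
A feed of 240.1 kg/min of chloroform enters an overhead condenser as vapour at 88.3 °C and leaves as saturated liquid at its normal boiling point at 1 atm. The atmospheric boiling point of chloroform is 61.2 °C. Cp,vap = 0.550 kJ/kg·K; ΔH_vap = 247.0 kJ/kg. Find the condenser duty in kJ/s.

Q_c = 1050 kJ/s

vapour 88.3→61.2 °C: -14.905 kJ/kg
condensation at 61.2 °C: -247 kJ/kg
Δh = -14.905 + -247 = -261.9 kJ/kg
Q = ṁ·Δh = 240.1 kg/min × -261.9 kJ/kg = -62883 kJ/min
|Q| = 1048.1 kW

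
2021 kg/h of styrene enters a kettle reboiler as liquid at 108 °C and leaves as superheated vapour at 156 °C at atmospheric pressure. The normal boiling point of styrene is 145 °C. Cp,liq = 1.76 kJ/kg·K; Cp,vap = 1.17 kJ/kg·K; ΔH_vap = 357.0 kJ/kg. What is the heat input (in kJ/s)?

liquid 108→145 °C: 65.12 kJ/kg
vaporisation at 145 °C: 357 kJ/kg
vapour 145→156 °C: 12.87 kJ/kg
Δh = 65.12 + 357 + 12.87 = 434.99 kJ/kg
Q = ṁ·Δh = 2021 kg/h × 434.99 kJ/kg = 879110 kJ/h
|Q| = 244.2 kW

Q = 244 kJ/s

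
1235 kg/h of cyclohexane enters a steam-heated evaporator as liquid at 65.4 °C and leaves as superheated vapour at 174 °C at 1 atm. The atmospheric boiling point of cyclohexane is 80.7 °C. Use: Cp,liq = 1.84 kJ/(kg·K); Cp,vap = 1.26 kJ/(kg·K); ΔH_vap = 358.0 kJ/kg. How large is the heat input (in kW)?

liquid 65.4→80.7 °C: 28.152 kJ/kg
vaporisation at 80.7 °C: 358 kJ/kg
vapour 80.7→174 °C: 117.56 kJ/kg
Δh = 28.152 + 358 + 117.56 = 503.71 kJ/kg
Q = ṁ·Δh = 1235 kg/h × 503.71 kJ/kg = 622080 kJ/h
|Q| = 172.8 kW

Q = 173 kW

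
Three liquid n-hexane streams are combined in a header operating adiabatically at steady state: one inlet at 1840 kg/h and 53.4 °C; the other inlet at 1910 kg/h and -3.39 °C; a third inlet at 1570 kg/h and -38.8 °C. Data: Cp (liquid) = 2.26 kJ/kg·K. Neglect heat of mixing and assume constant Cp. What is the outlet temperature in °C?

T_out = 5.80 °C

Energy balance with Q = 0: Σ ṁᵢCp,ᵢ(T_out − Tᵢ) = 0
Σ ṁᵢCp,ᵢTᵢ = 1840×2.26×53.4 + 1910×2.26×-3.39 + 1570×2.26×-38.8 = 69755
Σ ṁᵢCp,ᵢ = 1840×2.26 + 1910×2.26 + 1570×2.26 = 12023
T_out = 69755 / 12023 = 5.8017 °C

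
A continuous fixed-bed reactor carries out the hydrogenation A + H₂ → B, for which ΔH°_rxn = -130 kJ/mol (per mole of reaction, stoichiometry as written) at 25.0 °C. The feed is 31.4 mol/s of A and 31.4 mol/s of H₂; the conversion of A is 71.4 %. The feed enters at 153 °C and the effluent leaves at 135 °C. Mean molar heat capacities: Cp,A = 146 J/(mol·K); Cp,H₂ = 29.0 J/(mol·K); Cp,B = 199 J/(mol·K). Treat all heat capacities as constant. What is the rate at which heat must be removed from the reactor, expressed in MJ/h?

Extent of reaction ξ = 0.714 × 31.4 = 22.42 mol/s
Reaction term: ξ·ΔH°_rxn = 22.42 × -130 = -2914.5 kJ/s
Sensible, feed 153→25 °C: -703.36 kJ/s
Outlet flows (mol/s): A 8.9804, H₂ 8.9804, B 22.42
Sensible, products 25→135 °C: 663.64 kJ/s
Q = ΔH = -2954.3 kJ/s = -2954.3 kW
Heat removed = 10635 MJ/h

Q_out = 10600 MJ/h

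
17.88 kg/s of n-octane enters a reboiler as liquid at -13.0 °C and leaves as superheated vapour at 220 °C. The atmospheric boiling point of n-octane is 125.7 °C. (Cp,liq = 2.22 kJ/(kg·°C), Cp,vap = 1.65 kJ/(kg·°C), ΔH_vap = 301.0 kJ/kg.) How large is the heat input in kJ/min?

liquid -13.0→125.7 °C: 307.91 kJ/kg
vaporisation at 125.7 °C: 301 kJ/kg
vapour 125.7→220 °C: 155.59 kJ/kg
Δh = 307.91 + 301 + 155.59 = 764.51 kJ/kg
Q = ṁ·Δh = 17.88 kg/s × 764.51 kJ/kg = 13669 kJ/s
|Q| = 13669 kW = 820170 kJ/min

Q = 820000 kJ/min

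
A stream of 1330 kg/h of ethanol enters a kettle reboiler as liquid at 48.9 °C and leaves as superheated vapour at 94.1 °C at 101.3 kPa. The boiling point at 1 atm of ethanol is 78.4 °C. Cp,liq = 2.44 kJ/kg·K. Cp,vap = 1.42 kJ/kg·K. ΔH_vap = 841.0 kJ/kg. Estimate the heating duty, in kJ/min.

liquid 48.9→78.4 °C: 71.98 kJ/kg
vaporisation at 78.4 °C: 841 kJ/kg
vapour 78.4→94.1 °C: 22.294 kJ/kg
Δh = 71.98 + 841 + 22.294 = 935.27 kJ/kg
Q = ṁ·Δh = 1330 kg/h × 935.27 kJ/kg = 1.2439e+06 kJ/h
|Q| = 345.53 kW = 20732 kJ/min

Q = 20700 kJ/min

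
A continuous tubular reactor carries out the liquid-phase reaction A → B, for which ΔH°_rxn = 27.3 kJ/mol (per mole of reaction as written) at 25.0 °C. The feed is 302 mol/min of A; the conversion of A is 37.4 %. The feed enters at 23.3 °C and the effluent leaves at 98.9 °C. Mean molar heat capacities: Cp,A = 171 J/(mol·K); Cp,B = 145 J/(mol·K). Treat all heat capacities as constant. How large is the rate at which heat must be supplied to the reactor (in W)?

Extent of reaction ξ = 0.374 × 302 = 112.95 mol/min
Reaction term: ξ·ΔH°_rxn = 112.95 × 27.3 = 3083.5 kJ/min
Sensible, feed 23.3→25 °C: 87.791 kJ/min
Outlet flows (mol/min): A 189.05, B 112.95
Sensible, products 25→98.9 °C: 3599.3 kJ/min
Q = ΔH = 6770.6 kJ/min = 112.84 kW
Heat supplied = 112840 W

Q_in = 113000 W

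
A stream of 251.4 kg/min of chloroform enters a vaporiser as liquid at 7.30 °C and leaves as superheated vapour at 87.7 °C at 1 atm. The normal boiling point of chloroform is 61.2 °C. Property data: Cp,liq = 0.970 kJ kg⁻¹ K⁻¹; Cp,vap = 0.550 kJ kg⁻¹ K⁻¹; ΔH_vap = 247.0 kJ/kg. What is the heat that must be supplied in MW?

liquid 7.30→61.2 °C: 52.283 kJ/kg
vaporisation at 61.2 °C: 247 kJ/kg
vapour 61.2→87.7 °C: 14.575 kJ/kg
Δh = 52.283 + 247 + 14.575 = 313.86 kJ/kg
Q = ṁ·Δh = 251.4 kg/min × 313.86 kJ/kg = 78904 kJ/min
|Q| = 1315.1 kW = 1.3151 MW

Q = 1.32 MW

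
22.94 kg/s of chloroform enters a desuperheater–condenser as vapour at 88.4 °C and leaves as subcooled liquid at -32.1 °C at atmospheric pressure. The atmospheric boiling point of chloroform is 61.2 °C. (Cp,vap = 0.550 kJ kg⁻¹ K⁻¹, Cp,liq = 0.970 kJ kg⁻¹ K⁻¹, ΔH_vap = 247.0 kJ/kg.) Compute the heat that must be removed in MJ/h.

Q_c = 29100 MJ/h

vapour 88.4→61.2 °C: -14.96 kJ/kg
condensation at 61.2 °C: -247 kJ/kg
liquid 61.2→-32.1 °C: -90.501 kJ/kg
Δh = -14.96 + -247 + -90.501 = -352.46 kJ/kg
Q = ṁ·Δh = 22.94 kg/s × -352.46 kJ/kg = -8085.5 kJ/s
|Q| = 8085.5 kW = 29108 MJ/h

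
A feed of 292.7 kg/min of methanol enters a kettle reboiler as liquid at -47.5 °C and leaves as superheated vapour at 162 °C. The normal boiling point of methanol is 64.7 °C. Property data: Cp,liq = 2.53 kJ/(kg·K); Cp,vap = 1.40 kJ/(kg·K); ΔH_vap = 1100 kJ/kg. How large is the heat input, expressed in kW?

liquid -47.5→64.7 °C: 283.87 kJ/kg
vaporisation at 64.7 °C: 1100 kJ/kg
vapour 64.7→162 °C: 136.22 kJ/kg
Δh = 283.87 + 1100 + 136.22 = 1520.1 kJ/kg
Q = ṁ·Δh = 292.7 kg/min × 1520.1 kJ/kg = 444930 kJ/min
|Q| = 7415.5 kW

Q = 7420 kW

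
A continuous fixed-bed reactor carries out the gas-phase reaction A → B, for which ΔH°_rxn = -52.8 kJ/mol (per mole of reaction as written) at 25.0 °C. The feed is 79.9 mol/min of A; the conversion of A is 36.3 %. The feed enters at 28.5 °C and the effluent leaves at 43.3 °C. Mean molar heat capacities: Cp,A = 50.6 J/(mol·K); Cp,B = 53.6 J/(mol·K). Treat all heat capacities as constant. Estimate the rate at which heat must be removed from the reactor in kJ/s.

Q_out = 24.5 kJ/s

Extent of reaction ξ = 0.363 × 79.9 = 29.004 mol/min
Reaction term: ξ·ΔH°_rxn = 29.004 × -52.8 = -1531.4 kJ/min
Sensible, feed 28.5→25 °C: -14.15 kJ/min
Outlet flows (mol/min): A 50.896, B 29.004
Sensible, products 25→43.3 °C: 75.578 kJ/min
Q = ΔH = -1470 kJ/min = -24.499 kW
Heat removed = 24.499 kJ/s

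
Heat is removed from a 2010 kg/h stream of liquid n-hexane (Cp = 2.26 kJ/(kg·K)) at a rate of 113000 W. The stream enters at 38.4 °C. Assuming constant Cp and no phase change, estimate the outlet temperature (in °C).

Q = 113000 W = 406800 kJ/h
ΔT = Q/(ṁ·Cp) = 406800/(2010×2.26) = 89.552 K
T_out = 38.4 − 89.552 = -51.152 °C

T_out = -51.2 °C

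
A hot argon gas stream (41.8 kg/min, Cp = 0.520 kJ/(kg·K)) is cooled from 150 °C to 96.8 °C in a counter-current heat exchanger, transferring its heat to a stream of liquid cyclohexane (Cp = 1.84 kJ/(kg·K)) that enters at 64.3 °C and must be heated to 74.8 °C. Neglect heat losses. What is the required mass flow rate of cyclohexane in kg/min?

ṁ_c = 59.9 kg/min

Heat released by hot stream: Q = 41.8 × 0.520 × (150 − 96.8) = 1156.4 kJ/min
Energy balance on cold side (adiabatic exchanger): Q = ṁ_c·Cp_c·(T_c,out − T_c,in)
ṁ_c = 1156.4 / [1.84 × (74.8 − 64.3)] = 59.853 kg/min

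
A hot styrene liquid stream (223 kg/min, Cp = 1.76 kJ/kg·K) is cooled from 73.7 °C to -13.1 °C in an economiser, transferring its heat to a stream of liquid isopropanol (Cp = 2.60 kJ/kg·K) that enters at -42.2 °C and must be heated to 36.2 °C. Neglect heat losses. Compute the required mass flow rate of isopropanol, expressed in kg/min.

ṁ_c = 167 kg/min

Heat released by hot stream: Q = 223 × 1.76 × (73.7 − -13.1) = 34067 kJ/min
Energy balance on cold side (adiabatic exchanger): Q = ṁ_c·Cp_c·(T_c,out − T_c,in)
ṁ_c = 34067 / [2.60 × (36.2 − -42.2)] = 167.13 kg/min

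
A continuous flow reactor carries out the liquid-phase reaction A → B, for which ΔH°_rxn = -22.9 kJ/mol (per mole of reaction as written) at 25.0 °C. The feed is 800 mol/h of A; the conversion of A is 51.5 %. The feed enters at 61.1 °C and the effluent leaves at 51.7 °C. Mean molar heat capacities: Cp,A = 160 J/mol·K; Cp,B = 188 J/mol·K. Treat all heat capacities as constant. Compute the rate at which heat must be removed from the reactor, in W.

Q_out = 2870 W

Extent of reaction ξ = 0.515 × 800 = 412 mol/h
Reaction term: ξ·ΔH°_rxn = 412 × -22.9 = -9434.8 kJ/h
Sensible, feed 61.1→25 °C: -4620.8 kJ/h
Outlet flows (mol/h): A 388, B 412
Sensible, products 25→51.7 °C: 3725.6 kJ/h
Q = ΔH = -10330 kJ/h = -2.8694 kW
Heat removed = 2869.4 W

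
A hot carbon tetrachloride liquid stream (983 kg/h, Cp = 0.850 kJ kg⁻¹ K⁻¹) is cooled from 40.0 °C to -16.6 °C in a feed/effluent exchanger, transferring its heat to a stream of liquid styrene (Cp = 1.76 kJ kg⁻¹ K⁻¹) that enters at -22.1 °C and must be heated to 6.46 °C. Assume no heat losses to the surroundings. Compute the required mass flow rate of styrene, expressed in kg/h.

Heat released by hot stream: Q = 983 × 0.850 × (40.0 − -16.6) = 47292 kJ/h
Energy balance on cold side (adiabatic exchanger): Q = ṁ_c·Cp_c·(T_c,out − T_c,in)
ṁ_c = 47292 / [1.76 × (6.46 − -22.1)] = 940.84 kg/h

ṁ_c = 941 kg/h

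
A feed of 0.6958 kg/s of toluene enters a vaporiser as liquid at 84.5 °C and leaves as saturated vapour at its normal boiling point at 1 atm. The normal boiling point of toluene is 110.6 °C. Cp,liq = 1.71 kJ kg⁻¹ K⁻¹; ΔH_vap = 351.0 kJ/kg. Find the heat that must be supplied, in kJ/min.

liquid 84.5→110.6 °C: 44.631 kJ/kg
vaporisation at 110.6 °C: 351 kJ/kg
Δh = 44.631 + 351 = 395.63 kJ/kg
Q = ṁ·Δh = 0.6958 kg/s × 395.63 kJ/kg = 275.28 kJ/s
|Q| = 275.28 kW = 16517 kJ/min

Q = 16500 kJ/min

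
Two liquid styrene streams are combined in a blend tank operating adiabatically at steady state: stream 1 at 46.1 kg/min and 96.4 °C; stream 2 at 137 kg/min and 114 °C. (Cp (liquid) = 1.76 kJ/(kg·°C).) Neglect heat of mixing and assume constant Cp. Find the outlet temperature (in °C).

Energy balance with Q = 0: Σ ṁᵢCp,ᵢ(T_out − Tᵢ) = 0
T_out = Σ ṁᵢCp,ᵢTᵢ / Σ ṁᵢCp,ᵢ
      = 35309 / 322.26 = 109.57 °C

T_out = 110 °C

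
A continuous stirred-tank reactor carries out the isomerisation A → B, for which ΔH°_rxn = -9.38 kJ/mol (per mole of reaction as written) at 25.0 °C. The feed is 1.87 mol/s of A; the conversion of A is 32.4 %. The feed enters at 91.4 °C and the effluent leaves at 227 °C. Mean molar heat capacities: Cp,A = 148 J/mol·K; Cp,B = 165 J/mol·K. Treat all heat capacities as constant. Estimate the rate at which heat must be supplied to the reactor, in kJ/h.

Q_in = 122000 kJ/h

Extent of reaction ξ = 0.324 × 1.87 = 0.60588 mol/s
Reaction term: ξ·ΔH°_rxn = 0.60588 × -9.38 = -5.6832 kJ/s
Sensible, feed 91.4→25 °C: -18.377 kJ/s
Outlet flows (mol/s): A 1.2641, B 0.60588
Sensible, products 25→227 °C: 57.986 kJ/s
Q = ΔH = 33.926 kJ/s = 33.926 kW
Heat supplied = 122130 kJ/h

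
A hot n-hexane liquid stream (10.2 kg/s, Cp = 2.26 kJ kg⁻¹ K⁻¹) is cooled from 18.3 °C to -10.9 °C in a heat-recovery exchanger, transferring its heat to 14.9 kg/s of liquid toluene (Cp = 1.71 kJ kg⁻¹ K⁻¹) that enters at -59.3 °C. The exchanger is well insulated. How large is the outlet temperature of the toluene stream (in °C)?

Heat released by hot stream: Q = 10.2 × 2.26 × (18.3 − -10.9) = 673.12 kJ/s
Energy balance on cold side (adiabatic exchanger): Q = ṁ_c·Cp_c·(T_c,out − T_c,in)
T_c,out = -59.3 + 673.12/(14.9 × 1.71) = -32.881 °C

T_c,out = -32.9 °C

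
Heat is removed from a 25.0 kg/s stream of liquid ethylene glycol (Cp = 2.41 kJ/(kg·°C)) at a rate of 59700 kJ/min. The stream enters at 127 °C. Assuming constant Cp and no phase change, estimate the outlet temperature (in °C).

T_out = 110 °C

Q = 59700 kJ/min = 995 kJ/s
ΔT = Q/(ṁ·Cp) = 995/(25.0×2.41) = 16.515 K
T_out = 127 − 16.515 = 110.49 °C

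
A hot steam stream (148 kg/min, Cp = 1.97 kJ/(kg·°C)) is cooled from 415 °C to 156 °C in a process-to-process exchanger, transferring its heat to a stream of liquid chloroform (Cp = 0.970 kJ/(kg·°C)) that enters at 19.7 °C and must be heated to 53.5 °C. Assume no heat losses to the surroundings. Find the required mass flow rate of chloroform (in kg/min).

Heat released by hot stream: Q = 148 × 1.97 × (415 − 156) = 75514 kJ/min
Energy balance on cold side (adiabatic exchanger): Q = ṁ_c·Cp_c·(T_c,out − T_c,in)
ṁ_c = 75514 / [0.970 × (53.5 − 19.7)] = 2303.2 kg/min

ṁ_c = 2300 kg/min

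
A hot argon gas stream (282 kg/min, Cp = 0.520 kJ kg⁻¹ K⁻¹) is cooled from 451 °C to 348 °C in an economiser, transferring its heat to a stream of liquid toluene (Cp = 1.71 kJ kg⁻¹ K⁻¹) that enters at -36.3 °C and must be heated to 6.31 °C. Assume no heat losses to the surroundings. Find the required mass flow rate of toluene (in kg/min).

ṁ_c = 207 kg/min

Heat released by hot stream: Q = 282 × 0.520 × (451 − 348) = 15104 kJ/min
Energy balance on cold side (adiabatic exchanger): Q = ṁ_c·Cp_c·(T_c,out − T_c,in)
ṁ_c = 15104 / [1.71 × (6.31 − -36.3)] = 207.29 kg/min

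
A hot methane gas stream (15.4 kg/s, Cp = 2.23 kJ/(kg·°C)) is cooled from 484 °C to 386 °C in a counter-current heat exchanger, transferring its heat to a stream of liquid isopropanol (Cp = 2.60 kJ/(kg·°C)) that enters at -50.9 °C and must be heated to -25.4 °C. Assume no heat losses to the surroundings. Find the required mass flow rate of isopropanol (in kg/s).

Heat released by hot stream: Q = 15.4 × 2.23 × (484 − 386) = 3365.5 kJ/s
Energy balance on cold side (adiabatic exchanger): Q = ṁ_c·Cp_c·(T_c,out − T_c,in)
ṁ_c = 3365.5 / [2.60 × (-25.4 − -50.9)] = 50.762 kg/s

ṁ_c = 50.8 kg/s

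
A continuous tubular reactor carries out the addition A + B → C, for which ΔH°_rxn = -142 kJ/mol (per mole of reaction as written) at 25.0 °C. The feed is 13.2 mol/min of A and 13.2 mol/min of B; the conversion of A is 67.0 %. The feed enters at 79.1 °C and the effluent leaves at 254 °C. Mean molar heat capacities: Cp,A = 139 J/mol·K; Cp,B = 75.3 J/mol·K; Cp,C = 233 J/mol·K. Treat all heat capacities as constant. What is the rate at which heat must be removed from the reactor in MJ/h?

Extent of reaction ξ = 0.670 × 13.2 = 8.844 mol/min
Reaction term: ξ·ΔH°_rxn = 8.844 × -142 = -1255.8 kJ/min
Sensible, feed 79.1→25 °C: -153.04 kJ/min
Outlet flows (mol/min): A 4.356, B 4.356, C 8.844
Sensible, products 25→254 °C: 685.66 kJ/min
Q = ΔH = -723.23 kJ/min = -12.054 kW
Heat removed = 43.394 MJ/h

Q_out = 43.4 MJ/h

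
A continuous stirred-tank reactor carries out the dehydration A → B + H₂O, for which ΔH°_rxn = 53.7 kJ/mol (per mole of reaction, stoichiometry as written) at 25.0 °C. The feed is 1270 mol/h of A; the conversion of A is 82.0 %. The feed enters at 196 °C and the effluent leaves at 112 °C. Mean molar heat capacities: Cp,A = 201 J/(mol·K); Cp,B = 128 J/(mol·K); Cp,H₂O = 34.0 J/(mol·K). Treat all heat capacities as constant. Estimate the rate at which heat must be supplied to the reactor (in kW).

Extent of reaction ξ = 0.820 × 1270 = 1041.4 mol/h
Reaction term: ξ·ΔH°_rxn = 1041.4 × 53.7 = 55923 kJ/h
Sensible, feed 196→25 °C: -43651 kJ/h
Outlet flows (mol/h): A 228.6, B 1041.4, H₂O 1041.4
Sensible, products 25→112 °C: 18675 kJ/h
Q = ΔH = 30947 kJ/h = 8.5964 kW
Heat supplied = 8.5964 kW

Q_in = 8.60 kW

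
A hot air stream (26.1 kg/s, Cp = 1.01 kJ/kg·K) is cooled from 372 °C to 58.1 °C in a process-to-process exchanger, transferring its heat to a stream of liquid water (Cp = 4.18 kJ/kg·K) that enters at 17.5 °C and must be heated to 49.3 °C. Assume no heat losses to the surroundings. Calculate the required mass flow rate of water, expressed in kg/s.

Heat released by hot stream: Q = 26.1 × 1.01 × (372 − 58.1) = 8274.7 kJ/s
Energy balance on cold side (adiabatic exchanger): Q = ṁ_c·Cp_c·(T_c,out − T_c,in)
ṁ_c = 8274.7 / [4.18 × (49.3 − 17.5)] = 62.251 kg/s

ṁ_c = 62.3 kg/s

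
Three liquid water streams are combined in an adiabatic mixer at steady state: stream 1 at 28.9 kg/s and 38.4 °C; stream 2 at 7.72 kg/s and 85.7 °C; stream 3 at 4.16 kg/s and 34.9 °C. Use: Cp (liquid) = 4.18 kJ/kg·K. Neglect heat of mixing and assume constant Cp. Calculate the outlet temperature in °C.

Adiabatic, steady state ⇒ Σ ṁᵢCp,ᵢ(T_out − Tᵢ) = 0
Σ ṁᵢCp,ᵢTᵢ = 28.9×4.18×38.4 + 7.72×4.18×85.7 + 4.16×4.18×34.9 = 8011.2
Σ ṁᵢCp,ᵢ = 28.9×4.18 + 7.72×4.18 + 4.16×4.18 = 170.46
T_out = 8011.2 / 170.46 = 46.997 °C

T_out = 47.0 °C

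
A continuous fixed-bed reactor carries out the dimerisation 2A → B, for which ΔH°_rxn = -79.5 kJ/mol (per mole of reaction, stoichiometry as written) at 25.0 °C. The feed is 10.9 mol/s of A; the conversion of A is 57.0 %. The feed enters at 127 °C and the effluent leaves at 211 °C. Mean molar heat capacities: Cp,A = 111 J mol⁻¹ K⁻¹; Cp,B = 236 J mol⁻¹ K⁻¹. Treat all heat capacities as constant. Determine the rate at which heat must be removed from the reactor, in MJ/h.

Extent of reaction ξ = 0.570 × 10.9 / 2 = 3.1065 mol/s
Reaction term: ξ·ΔH°_rxn = 3.1065 × -79.5 = -246.97 kJ/s
Sensible, feed 127→25 °C: -123.41 kJ/s
Outlet flows (mol/s): A 4.687, B 3.1065
Sensible, products 25→211 °C: 233.13 kJ/s
Q = ΔH = -137.25 kJ/s = -137.25 kW
Heat removed = 494.08 MJ/h

Q_out = 494 MJ/h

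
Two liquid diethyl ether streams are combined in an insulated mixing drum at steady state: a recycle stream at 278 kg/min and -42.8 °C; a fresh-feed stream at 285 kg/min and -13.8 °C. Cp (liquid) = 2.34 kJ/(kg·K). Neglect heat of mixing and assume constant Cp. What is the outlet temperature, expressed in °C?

Energy balance with Q = 0: Σ ṁᵢCp,ᵢ(T_out − Tᵢ) = 0
T_out = Σ ṁᵢCp,ᵢTᵢ / Σ ṁᵢCp,ᵢ
      = -37045 / 1317.4 = -28.12 °C

T_out = -28.1 °C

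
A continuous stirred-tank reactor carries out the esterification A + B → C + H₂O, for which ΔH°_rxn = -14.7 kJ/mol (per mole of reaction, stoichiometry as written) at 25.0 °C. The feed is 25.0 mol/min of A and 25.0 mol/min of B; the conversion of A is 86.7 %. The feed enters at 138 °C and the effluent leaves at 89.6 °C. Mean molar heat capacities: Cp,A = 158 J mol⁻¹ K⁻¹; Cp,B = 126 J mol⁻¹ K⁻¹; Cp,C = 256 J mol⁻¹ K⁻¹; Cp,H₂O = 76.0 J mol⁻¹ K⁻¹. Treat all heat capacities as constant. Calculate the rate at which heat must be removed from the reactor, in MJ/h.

Extent of reaction ξ = 0.867 × 25.0 = 21.675 mol/min
Reaction term: ξ·ΔH°_rxn = 21.675 × -14.7 = -318.62 kJ/min
Sensible, feed 138→25 °C: -802.3 kJ/min
Outlet flows (mol/min): A 3.325, B 3.325, C 21.675, H₂O 21.675
Sensible, products 25→89.6 °C: 525.87 kJ/min
Q = ΔH = -595.05 kJ/min = -9.9175 kW
Heat removed = 35.703 MJ/h

Q_out = 35.7 MJ/h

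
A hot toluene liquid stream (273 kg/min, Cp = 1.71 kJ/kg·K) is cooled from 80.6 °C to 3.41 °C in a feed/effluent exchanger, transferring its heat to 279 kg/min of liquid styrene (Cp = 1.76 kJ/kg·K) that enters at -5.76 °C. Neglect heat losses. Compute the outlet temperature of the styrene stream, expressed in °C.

Heat released by hot stream: Q = 273 × 1.71 × (80.6 − 3.41) = 36035 kJ/min
Energy balance on cold side (adiabatic exchanger): Q = ṁ_c·Cp_c·(T_c,out − T_c,in)
T_c,out = -5.76 + 36035/(279 × 1.76) = 67.624 °C

T_c,out = 67.6 °C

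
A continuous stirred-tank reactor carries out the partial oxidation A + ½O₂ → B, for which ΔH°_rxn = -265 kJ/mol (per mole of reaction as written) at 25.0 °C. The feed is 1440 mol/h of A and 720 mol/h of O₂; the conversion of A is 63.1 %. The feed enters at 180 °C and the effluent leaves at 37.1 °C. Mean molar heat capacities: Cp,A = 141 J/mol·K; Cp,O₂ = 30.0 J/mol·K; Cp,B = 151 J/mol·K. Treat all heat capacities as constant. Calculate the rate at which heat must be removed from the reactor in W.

Q_out = 75800 W

Extent of reaction ξ = 0.631 × 1440 = 908.64 mol/h
Reaction term: ξ·ΔH°_rxn = 908.64 × -265 = -240790 kJ/h
Sensible, feed 180→25 °C: -34819 kJ/h
Outlet flows (mol/h): A 531.36, O₂ 265.68, B 908.64
Sensible, products 25→37.1 °C: 2663.2 kJ/h
Q = ΔH = -272950 kJ/h = -75.818 kW
Heat removed = 75818 W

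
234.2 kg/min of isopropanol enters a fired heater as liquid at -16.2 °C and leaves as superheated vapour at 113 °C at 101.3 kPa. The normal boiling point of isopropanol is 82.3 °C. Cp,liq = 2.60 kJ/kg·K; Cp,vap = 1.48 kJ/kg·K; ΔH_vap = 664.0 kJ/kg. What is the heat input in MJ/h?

Q = 13600 MJ/h

liquid -16.2→82.3 °C: 256.1 kJ/kg
vaporisation at 82.3 °C: 664 kJ/kg
vapour 82.3→113 °C: 45.436 kJ/kg
Δh = 256.1 + 664 + 45.436 = 965.54 kJ/kg
Q = ṁ·Δh = 234.2 kg/min × 965.54 kJ/kg = 226130 kJ/min
|Q| = 3768.8 kW = 13568 MJ/h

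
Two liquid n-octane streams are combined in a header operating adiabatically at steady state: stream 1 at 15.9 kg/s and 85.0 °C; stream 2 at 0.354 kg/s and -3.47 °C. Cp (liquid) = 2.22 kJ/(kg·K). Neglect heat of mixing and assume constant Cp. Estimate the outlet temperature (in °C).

Adiabatic, steady state ⇒ Σ ṁᵢCp,ᵢ(T_out − Tᵢ) = 0
Σ ṁᵢCp,ᵢTᵢ = 15.9×2.22×85.0 + 0.354×2.22×-3.47 = 2997.6
Σ ṁᵢCp,ᵢ = 15.9×2.22 + 0.354×2.22 = 36.084
T_out = 2997.6 / 36.084 = 83.073 °C

T_out = 83.1 °C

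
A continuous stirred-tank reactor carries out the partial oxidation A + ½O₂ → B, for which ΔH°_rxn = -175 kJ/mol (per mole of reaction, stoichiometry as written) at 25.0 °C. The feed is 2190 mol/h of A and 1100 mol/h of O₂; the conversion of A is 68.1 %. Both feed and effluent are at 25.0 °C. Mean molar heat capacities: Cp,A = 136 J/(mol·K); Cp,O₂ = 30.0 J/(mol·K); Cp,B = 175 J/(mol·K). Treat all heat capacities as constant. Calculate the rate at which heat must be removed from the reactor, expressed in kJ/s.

Q_out = 72.5 kJ/s

Extent of reaction ξ = 0.681 × 2190 = 1491.4 mol/h
Reaction term: ξ·ΔH°_rxn = 1491.4 × -175 = -260990 kJ/h
Q = ΔH = -260990 kJ/h = -72.498 kW
Heat removed = 72.498 kJ/s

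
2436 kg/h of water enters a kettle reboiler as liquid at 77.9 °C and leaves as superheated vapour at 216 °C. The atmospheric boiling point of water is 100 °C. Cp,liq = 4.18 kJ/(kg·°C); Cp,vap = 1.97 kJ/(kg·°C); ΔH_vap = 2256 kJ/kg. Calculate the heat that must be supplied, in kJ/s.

liquid 77.9→100 °C: 92.378 kJ/kg
vaporisation at 100 °C: 2256 kJ/kg
vapour 100→216 °C: 228.52 kJ/kg
Δh = 92.378 + 2256 + 228.52 = 2576.9 kJ/kg
Q = ṁ·Δh = 2436 kg/h × 2576.9 kJ/kg = 6.2773e+06 kJ/h
|Q| = 1743.7 kW

Q = 1740 kJ/s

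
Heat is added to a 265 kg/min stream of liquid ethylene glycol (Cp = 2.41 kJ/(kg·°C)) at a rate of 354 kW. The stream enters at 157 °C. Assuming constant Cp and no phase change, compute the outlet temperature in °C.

T_out = 190 °C

Q = 354 kW = 21240 kJ/min
ΔT = Q/(ṁ·Cp) = 21240/(265×2.41) = 33.258 K
T_out = 157 + 33.258 = 190.26 °C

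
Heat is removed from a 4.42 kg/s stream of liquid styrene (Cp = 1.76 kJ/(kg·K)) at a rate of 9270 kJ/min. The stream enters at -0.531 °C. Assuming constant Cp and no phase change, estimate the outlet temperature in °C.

T_out = -20.4 °C

Q = 9270 kJ/min = 154.5 kJ/s
ΔT = Q/(ṁ·Cp) = 154.5/(4.42×1.76) = 19.861 K
T_out = -0.531 − 19.861 = -20.392 °C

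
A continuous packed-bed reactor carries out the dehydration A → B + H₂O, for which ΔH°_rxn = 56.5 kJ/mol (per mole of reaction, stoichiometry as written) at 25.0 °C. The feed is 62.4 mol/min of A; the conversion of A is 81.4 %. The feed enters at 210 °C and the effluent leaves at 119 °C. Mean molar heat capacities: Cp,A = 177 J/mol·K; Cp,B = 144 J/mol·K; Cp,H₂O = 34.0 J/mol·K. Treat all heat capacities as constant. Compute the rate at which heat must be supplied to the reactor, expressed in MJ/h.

Extent of reaction ξ = 0.814 × 62.4 = 50.794 mol/min
Reaction term: ξ·ΔH°_rxn = 50.794 × 56.5 = 2869.8 kJ/min
Sensible, feed 210→25 °C: -2043.3 kJ/min
Outlet flows (mol/min): A 11.606, B 50.794, H₂O 50.794
Sensible, products 25→119 °C: 1043 kJ/min
Q = ΔH = 1869.5 kJ/min = 31.159 kW
Heat supplied = 112.17 MJ/h

Q_in = 112 MJ/h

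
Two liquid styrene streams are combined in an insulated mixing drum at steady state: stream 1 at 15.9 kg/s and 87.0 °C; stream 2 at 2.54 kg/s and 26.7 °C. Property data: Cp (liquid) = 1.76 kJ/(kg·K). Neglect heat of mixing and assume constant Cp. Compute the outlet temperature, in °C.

Adiabatic, steady state ⇒ Σ ṁᵢCp,ᵢ(T_out − Tᵢ) = 0
Σ ṁᵢCp,ᵢTᵢ = 15.9×1.76×87.0 + 2.54×1.76×26.7 = 2554
Σ ṁᵢCp,ᵢ = 15.9×1.76 + 2.54×1.76 = 32.454
T_out = 2554 / 32.454 = 78.694 °C

T_out = 78.7 °C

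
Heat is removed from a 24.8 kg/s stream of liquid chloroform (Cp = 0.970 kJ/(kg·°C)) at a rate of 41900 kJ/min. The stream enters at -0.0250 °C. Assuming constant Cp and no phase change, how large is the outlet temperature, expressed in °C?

Q = 41900 kJ/min = 698.33 kJ/s
ΔT = Q/(ṁ·Cp) = 698.33/(24.8×0.970) = 29.029 K
T_out = -0.0250 − 29.029 = -29.054 °C

T_out = -29.1 °C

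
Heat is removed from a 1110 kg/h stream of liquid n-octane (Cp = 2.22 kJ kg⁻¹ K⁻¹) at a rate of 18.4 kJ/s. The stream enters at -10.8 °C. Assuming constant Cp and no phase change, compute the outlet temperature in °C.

T_out = -37.7 °C

Q = 18.4 kJ/s = 66240 kJ/h
ΔT = Q/(ṁ·Cp) = 66240/(1110×2.22) = 26.881 K
T_out = -10.8 − 26.881 = -37.681 °C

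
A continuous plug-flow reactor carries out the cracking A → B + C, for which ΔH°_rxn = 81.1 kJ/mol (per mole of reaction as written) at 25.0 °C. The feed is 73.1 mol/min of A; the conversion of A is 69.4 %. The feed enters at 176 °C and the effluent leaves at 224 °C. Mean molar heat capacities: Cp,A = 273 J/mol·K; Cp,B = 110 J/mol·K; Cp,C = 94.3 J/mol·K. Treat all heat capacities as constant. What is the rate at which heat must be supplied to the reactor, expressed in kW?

Q_in = 73.0 kW

Extent of reaction ξ = 0.694 × 73.1 = 50.731 mol/min
Reaction term: ξ·ΔH°_rxn = 50.731 × 81.1 = 4114.3 kJ/min
Sensible, feed 176→25 °C: -3013.4 kJ/min
Outlet flows (mol/min): A 22.369, B 50.731, C 50.731
Sensible, products 25→224 °C: 3277.7 kJ/min
Q = ΔH = 4378.7 kJ/min = 72.978 kW
Heat supplied = 72.978 kW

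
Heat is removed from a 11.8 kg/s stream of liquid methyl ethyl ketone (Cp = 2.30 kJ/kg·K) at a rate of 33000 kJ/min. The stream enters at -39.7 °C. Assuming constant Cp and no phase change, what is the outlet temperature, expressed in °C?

Q = 33000 kJ/min = 550 kJ/s
ΔT = Q/(ṁ·Cp) = 550/(11.8×2.30) = 20.265 K
T_out = -39.7 − 20.265 = -59.965 °C

T_out = -60.0 °C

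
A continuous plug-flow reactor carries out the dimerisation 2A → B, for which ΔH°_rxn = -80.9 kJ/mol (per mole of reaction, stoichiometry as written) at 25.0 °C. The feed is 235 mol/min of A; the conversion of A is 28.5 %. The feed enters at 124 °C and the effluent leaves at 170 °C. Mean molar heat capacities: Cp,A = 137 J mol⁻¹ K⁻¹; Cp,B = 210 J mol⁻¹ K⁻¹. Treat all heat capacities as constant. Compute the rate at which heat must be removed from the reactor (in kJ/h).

Q_out = 92300 kJ/h

Extent of reaction ξ = 0.285 × 235 / 2 = 33.487 mol/min
Reaction term: ξ·ΔH°_rxn = 33.487 × -80.9 = -2709.1 kJ/min
Sensible, feed 124→25 °C: -3187.3 kJ/min
Outlet flows (mol/min): A 168.03, B 33.487
Sensible, products 25→170 °C: 4357.5 kJ/min
Q = ΔH = -1538.9 kJ/min = -25.649 kW
Heat removed = 92336 kJ/h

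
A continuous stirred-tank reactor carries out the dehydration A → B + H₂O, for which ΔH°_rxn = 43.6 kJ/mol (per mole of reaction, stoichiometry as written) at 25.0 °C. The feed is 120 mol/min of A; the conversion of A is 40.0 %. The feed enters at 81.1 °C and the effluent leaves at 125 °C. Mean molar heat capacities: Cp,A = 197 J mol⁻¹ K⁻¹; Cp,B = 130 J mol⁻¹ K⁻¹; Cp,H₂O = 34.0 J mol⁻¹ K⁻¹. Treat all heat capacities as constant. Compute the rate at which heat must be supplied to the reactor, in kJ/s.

Q_in = 49.5 kJ/s

Extent of reaction ξ = 0.400 × 120 = 48 mol/min
Reaction term: ξ·ΔH°_rxn = 48 × 43.6 = 2092.8 kJ/min
Sensible, feed 81.1→25 °C: -1326.2 kJ/min
Outlet flows (mol/min): A 72, B 48, H₂O 48
Sensible, products 25→125 °C: 2205.6 kJ/min
Q = ΔH = 2972.2 kJ/min = 49.537 kW
Heat supplied = 49.537 kJ/s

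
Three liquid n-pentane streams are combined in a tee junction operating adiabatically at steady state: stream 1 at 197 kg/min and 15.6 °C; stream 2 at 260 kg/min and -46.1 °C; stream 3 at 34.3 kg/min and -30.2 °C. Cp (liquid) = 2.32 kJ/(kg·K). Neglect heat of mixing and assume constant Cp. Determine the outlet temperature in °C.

No heat crosses the boundary, so H_out = H_in.
T_out = Σ ṁᵢCp,ᵢTᵢ / Σ ṁᵢCp,ᵢ
      = -23081 / 1139.8 = -20.25 °C

T_out = -20.2 °C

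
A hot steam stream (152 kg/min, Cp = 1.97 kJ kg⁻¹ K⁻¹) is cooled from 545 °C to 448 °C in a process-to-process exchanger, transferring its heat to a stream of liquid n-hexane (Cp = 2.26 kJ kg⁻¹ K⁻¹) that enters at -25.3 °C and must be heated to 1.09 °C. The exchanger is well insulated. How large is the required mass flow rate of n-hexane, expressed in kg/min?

Heat released by hot stream: Q = 152 × 1.97 × (545 − 448) = 29046 kJ/min
Energy balance on cold side (adiabatic exchanger): Q = ṁ_c·Cp_c·(T_c,out − T_c,in)
ṁ_c = 29046 / [2.26 × (1.09 − -25.3)] = 487.01 kg/min

ṁ_c = 487 kg/min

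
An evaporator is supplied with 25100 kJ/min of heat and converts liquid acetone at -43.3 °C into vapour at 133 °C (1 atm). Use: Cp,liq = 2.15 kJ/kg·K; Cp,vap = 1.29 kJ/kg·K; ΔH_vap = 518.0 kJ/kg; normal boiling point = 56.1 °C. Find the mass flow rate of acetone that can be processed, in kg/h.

Δh = 2.15×(56.1−-43.3) + 518.0 + 1.29×(133−56.1) = 830.91 kJ/kg
Q = 25100 kJ/min = 418.33 kJ/s = 1.506e+06 kJ/h
ṁ = Q/Δh = 1.506e+06 / 830.91 = 1812.5 kg/h

ṁ = 1810 kg/h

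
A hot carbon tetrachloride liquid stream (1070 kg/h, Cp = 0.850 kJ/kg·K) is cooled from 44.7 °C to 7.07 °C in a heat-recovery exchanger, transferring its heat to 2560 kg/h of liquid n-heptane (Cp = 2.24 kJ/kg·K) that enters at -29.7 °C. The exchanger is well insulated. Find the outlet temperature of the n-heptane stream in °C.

T_c,out = -23.7 °C

Heat released by hot stream: Q = 1070 × 0.850 × (44.7 − 7.07) = 34224 kJ/h
Energy balance on cold side (adiabatic exchanger): Q = ṁ_c·Cp_c·(T_c,out − T_c,in)
T_c,out = -29.7 + 34224/(2560 × 2.24) = -23.732 °C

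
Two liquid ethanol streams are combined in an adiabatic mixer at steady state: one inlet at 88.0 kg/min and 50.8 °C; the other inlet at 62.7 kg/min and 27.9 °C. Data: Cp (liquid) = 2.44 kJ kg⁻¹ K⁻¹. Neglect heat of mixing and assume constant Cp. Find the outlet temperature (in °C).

No heat crosses the boundary, so H_out = H_in.
T_out = Σ ṁᵢCp,ᵢTᵢ / Σ ṁᵢCp,ᵢ
      = 15176 / 367.71 = 41.272 °C

T_out = 41.3 °C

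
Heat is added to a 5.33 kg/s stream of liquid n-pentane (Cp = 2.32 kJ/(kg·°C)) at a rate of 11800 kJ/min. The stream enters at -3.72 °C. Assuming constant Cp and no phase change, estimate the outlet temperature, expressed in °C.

T_out = 12.2 °C

Q = 11800 kJ/min = 196.67 kJ/s
ΔT = Q/(ṁ·Cp) = 196.67/(5.33×2.32) = 15.904 K
T_out = -3.72 + 15.904 = 12.184 °C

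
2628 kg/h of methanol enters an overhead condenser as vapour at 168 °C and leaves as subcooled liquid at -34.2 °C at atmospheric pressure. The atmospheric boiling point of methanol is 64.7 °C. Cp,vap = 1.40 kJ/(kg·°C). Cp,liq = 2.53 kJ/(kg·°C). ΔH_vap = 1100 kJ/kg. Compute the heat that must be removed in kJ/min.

vapour 168→64.7 °C: -144.62 kJ/kg
condensation at 64.7 °C: -1100 kJ/kg
liquid 64.7→-34.2 °C: -250.22 kJ/kg
Δh = -144.62 + -1100 + -250.22 = -1494.8 kJ/kg
Q = ṁ·Δh = 2628 kg/h × -1494.8 kJ/kg = -3.9284e+06 kJ/h
|Q| = 1091.2 kW = 65474 kJ/min

Q_c = 65500 kJ/min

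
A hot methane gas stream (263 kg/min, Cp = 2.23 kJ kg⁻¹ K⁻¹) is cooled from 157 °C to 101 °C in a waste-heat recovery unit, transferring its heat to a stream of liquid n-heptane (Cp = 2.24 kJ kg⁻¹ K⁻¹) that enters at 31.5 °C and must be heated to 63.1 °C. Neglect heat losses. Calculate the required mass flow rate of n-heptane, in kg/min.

Heat released by hot stream: Q = 263 × 2.23 × (157 − 101) = 32843 kJ/min
Energy balance on cold side (adiabatic exchanger): Q = ṁ_c·Cp_c·(T_c,out − T_c,in)
ṁ_c = 32843 / [2.24 × (63.1 − 31.5)] = 464 kg/min

ṁ_c = 464 kg/min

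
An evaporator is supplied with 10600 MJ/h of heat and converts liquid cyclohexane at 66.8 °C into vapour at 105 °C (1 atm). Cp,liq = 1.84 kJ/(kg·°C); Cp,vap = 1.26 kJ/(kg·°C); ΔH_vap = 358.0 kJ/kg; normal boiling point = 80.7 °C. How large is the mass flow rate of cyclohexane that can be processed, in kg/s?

ṁ = 7.11 kg/s

Δh = 1.84×(80.7−66.8) + 358.0 + 1.26×(105−80.7) = 414.19 kJ/kg
Q = 10600 MJ/h = 2944.4 kJ/s = 2944.4 kJ/s
ṁ = Q/Δh = 2944.4 / 414.19 = 7.1089 kg/s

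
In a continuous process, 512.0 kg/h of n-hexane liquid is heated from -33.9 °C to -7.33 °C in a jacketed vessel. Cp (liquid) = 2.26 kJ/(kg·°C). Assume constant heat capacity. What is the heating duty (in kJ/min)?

Q = 512 kJ/min

Q = ṁ·Cp·ΔT = 512.0 × 2.26 × (-7.33 − -33.9) = 30745 kJ/h
Converting: 30745 / 3600 s = 8.5402 kW
Heating duty = 512.41 kJ/min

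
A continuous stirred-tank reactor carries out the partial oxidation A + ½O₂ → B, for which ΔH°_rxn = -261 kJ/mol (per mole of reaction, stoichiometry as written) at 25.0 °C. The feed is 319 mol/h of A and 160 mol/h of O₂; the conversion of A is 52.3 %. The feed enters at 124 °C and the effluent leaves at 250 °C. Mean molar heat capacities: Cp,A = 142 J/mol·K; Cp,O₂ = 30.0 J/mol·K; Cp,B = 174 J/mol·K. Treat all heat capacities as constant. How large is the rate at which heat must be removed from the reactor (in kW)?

Extent of reaction ξ = 0.523 × 319 = 166.84 mol/h
Reaction term: ξ·ΔH°_rxn = 166.84 × -261 = -43544 kJ/h
Sensible, feed 124→25 °C: -4959.7 kJ/h
Outlet flows (mol/h): A 152.16, O₂ 76.581, B 166.84
Sensible, products 25→250 °C: 11910 kJ/h
Q = ΔH = -36594 kJ/h = -10.165 kW
Heat removed = 10.165 kW

Q_out = 10.2 kW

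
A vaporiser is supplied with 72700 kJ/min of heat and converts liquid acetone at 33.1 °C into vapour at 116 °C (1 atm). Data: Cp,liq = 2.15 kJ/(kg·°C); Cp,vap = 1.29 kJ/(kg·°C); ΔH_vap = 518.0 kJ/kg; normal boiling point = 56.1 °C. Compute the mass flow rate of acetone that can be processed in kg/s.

ṁ = 1.88 kg/s

Δh = 2.15×(56.1−33.1) + 518.0 + 1.29×(116−56.1) = 644.72 kJ/kg
Q = 72700 kJ/min = 1211.7 kJ/s = 1211.7 kJ/s
ṁ = Q/Δh = 1211.7 / 644.72 = 1.8794 kg/s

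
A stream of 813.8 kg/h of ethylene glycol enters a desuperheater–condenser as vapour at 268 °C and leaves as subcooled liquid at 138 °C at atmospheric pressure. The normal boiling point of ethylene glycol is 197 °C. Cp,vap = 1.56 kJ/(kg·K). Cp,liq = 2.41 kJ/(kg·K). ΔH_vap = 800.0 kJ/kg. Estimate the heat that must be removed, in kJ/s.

Q_c = 238 kJ/s

vapour 268→197 °C: -110.76 kJ/kg
condensation at 197 °C: -800 kJ/kg
liquid 197→138 °C: -142.19 kJ/kg
Δh = -110.76 + -800 + -142.19 = -1053 kJ/kg
Q = ṁ·Δh = 813.8 kg/h × -1053 kJ/kg = -856890 kJ/h
|Q| = 238.03 kW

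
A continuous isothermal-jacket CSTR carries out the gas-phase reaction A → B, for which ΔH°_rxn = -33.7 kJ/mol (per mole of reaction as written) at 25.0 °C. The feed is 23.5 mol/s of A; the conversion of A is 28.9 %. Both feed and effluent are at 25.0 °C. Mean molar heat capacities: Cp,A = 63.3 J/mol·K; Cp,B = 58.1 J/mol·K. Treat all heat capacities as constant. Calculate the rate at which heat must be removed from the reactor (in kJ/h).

Q_out = 824000 kJ/h

Extent of reaction ξ = 0.289 × 23.5 = 6.7915 mol/s
Reaction term: ξ·ΔH°_rxn = 6.7915 × -33.7 = -228.87 kJ/s
Q = ΔH = -228.87 kJ/s = -228.87 kW
Heat removed = 823940 kJ/h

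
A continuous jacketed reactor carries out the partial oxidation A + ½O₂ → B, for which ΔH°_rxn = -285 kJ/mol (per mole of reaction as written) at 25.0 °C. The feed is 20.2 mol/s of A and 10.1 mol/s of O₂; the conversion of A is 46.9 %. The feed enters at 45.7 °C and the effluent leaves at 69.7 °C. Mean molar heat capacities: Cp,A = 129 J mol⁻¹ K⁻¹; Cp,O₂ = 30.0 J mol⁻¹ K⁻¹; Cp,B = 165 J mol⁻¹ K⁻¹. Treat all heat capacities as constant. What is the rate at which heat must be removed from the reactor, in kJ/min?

Extent of reaction ξ = 0.469 × 20.2 = 9.4738 mol/s
Reaction term: ξ·ΔH°_rxn = 9.4738 × -285 = -2700 kJ/s
Sensible, feed 45.7→25 °C: -60.212 kJ/s
Outlet flows (mol/s): A 10.726, O₂ 5.3631, B 9.4738
Sensible, products 25→69.7 °C: 138.92 kJ/s
Q = ΔH = -2621.3 kJ/s = -2621.3 kW
Heat removed = 157280 kJ/min

Q_out = 157000 kJ/min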